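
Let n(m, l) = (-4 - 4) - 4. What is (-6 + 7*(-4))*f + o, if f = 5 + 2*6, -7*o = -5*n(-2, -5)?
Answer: -4106/7 ≈ -586.57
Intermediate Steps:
n(m, l) = -12 (n(m, l) = -8 - 4 = -12)
o = -60/7 (o = -(-5)*(-12)/7 = -⅐*60 = -60/7 ≈ -8.5714)
f = 17 (f = 5 + 12 = 17)
(-6 + 7*(-4))*f + o = (-6 + 7*(-4))*17 - 60/7 = (-6 - 28)*17 - 60/7 = -34*17 - 60/7 = -578 - 60/7 = -4106/7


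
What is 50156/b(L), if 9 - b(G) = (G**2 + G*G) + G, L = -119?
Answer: -25078/14097 ≈ -1.7790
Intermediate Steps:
b(G) = 9 - G - 2*G**2 (b(G) = 9 - ((G**2 + G*G) + G) = 9 - ((G**2 + G**2) + G) = 9 - (2*G**2 + G) = 9 - (G + 2*G**2) = 9 + (-G - 2*G**2) = 9 - G - 2*G**2)
50156/b(L) = 50156/(9 - 1*(-119) - 2*(-119)**2) = 50156/(9 + 119 - 2*14161) = 50156/(9 + 119 - 28322) = 50156/(-28194) = 50156*(-1/28194) = -25078/14097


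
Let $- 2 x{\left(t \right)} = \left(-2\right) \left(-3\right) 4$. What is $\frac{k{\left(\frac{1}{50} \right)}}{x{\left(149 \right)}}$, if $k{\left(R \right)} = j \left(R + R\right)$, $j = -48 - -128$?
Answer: $- \frac{4}{15} \approx -0.26667$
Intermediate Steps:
$x{\left(t \right)} = -12$ ($x{\left(t \right)} = - \frac{\left(-2\right) \left(-3\right) 4}{2} = - \frac{6 \cdot 4}{2} = \left(- \frac{1}{2}\right) 24 = -12$)
$j = 80$ ($j = -48 + 128 = 80$)
$k{\left(R \right)} = 160 R$ ($k{\left(R \right)} = 80 \left(R + R\right) = 80 \cdot 2 R = 160 R$)
$\frac{k{\left(\frac{1}{50} \right)}}{x{\left(149 \right)}} = \frac{160 \cdot \frac{1}{50}}{-12} = 160 \cdot \frac{1}{50} \left(- \frac{1}{12}\right) = \frac{16}{5} \left(- \frac{1}{12}\right) = - \frac{4}{15}$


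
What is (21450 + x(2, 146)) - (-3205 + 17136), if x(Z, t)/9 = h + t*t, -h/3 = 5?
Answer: 199228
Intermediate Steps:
h = -15 (h = -3*5 = -15)
x(Z, t) = -135 + 9*t**2 (x(Z, t) = 9*(-15 + t*t) = 9*(-15 + t**2) = -135 + 9*t**2)
(21450 + x(2, 146)) - (-3205 + 17136) = (21450 + (-135 + 9*146**2)) - (-3205 + 17136) = (21450 + (-135 + 9*21316)) - 1*13931 = (21450 + (-135 + 191844)) - 13931 = (21450 + 191709) - 13931 = 213159 - 13931 = 199228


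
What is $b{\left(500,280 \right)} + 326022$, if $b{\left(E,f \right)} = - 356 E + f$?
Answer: $148302$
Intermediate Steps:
$b{\left(E,f \right)} = f - 356 E$
$b{\left(500,280 \right)} + 326022 = \left(280 - 178000\right) + 326022 = -177720 + 326022 = 148302$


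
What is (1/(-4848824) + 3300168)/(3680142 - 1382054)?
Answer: 16001933802431/11143024248512 ≈ 1.4360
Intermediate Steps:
(1/(-4848824) + 3300168)/(3680142 - 1382054) = (-1/4848824 + 3300168)/2298088 = (16001933802431/4848824)*(1/2298088) = 16001933802431/11143024248512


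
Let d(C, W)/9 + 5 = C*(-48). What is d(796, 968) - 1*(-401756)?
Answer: 57839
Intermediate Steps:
d(C, W) = -45 - 432*C (d(C, W) = -45 + 9*(C*(-48)) = -45 + 9*(-48*C) = -45 - 432*C)
d(796, 968) - 1*(-401756) = (-45 - 432*796) - 1*(-401756) = (-45 - 343872) + 401756 = -343917 + 401756 = 57839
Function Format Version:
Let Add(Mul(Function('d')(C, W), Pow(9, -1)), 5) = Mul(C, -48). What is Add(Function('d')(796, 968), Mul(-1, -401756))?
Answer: 57839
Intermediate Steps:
Function('d')(C, W) = Add(-45, Mul(-432, C)) (Function('d')(C, W) = Add(-45, Mul(9, Mul(C, -48))) = Add(-45, Mul(9, Mul(-48, C))) = Add(-45, Mul(-432, C)))
Add(Function('d')(796, 968), Mul(-1, -401756)) = Add(Add(-45, Mul(-432, 796)), Mul(-1, -401756)) = Add(Add(-45, -343872), 401756) = Add(-343917, 401756) = 57839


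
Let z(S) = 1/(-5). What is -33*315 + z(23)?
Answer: -51976/5 ≈ -10395.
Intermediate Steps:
z(S) = -⅕
-33*315 + z(23) = -33*315 - ⅕ = -10395 - ⅕ = -51976/5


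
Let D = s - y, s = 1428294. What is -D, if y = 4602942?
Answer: 3174648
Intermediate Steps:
D = -3174648 (D = 1428294 - 1*4602942 = 1428294 - 4602942 = -3174648)
-D = -1*(-3174648) = 3174648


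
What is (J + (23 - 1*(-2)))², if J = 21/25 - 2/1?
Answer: 355216/625 ≈ 568.35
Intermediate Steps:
J = -29/25 (J = 21*(1/25) - 2*1 = 21/25 - 2 = -29/25 ≈ -1.1600)
(J + (23 - 1*(-2)))² = (-29/25 + (23 - 1*(-2)))² = (-29/25 + (23 + 2))² = (-29/25 + 25)² = (596/25)² = 355216/625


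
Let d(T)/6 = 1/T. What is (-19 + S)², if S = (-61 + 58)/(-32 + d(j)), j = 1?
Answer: 241081/676 ≈ 356.63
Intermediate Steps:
d(T) = 6/T
S = 3/26 (S = (-61 + 58)/(-32 + 6/1) = -3/(-32 + 6*1) = -3/(-32 + 6) = -3/(-26) = -3*(-1/26) = 3/26 ≈ 0.11538)
(-19 + S)² = (-19 + 3/26)² = (-491/26)² = 241081/676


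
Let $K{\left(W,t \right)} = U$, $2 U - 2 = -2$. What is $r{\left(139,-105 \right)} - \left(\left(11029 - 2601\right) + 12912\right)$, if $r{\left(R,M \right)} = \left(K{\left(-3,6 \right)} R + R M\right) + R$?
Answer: $-35796$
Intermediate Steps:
$U = 0$ ($U = 1 + \frac{1}{2} \left(-2\right) = 1 - 1 = 0$)
$K{\left(W,t \right)} = 0$
$r{\left(R,M \right)} = R + M R$ ($r{\left(R,M \right)} = \left(0 R + R M\right) + R = \left(0 + M R\right) + R = M R + R = R + M R$)
$r{\left(139,-105 \right)} - \left(\left(11029 - 2601\right) + 12912\right) = 139 \left(1 - 105\right) - \left(\left(11029 - 2601\right) + 12912\right) = 139 \left(-104\right) - \left(8428 + 12912\right) = -14456 - 21340 = -35796$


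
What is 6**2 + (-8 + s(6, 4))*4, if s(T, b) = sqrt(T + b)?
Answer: 4 + 4*sqrt(10) ≈ 16.649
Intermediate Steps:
6**2 + (-8 + s(6, 4))*4 = 6**2 + (-8 + sqrt(6 + 4))*4 = 36 + (-8 + sqrt(10))*4 = 36 + (-32 + 4*sqrt(10)) = 4 + 4*sqrt(10)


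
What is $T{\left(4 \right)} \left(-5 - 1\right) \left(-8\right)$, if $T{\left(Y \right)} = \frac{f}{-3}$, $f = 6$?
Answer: $-96$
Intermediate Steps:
$T{\left(Y \right)} = -2$ ($T{\left(Y \right)} = \frac{6}{-3} = 6 \left(- \frac{1}{3}\right) = -2$)
$T{\left(4 \right)} \left(-5 - 1\right) \left(-8\right) = - 2 \left(-5 - 1\right) \left(-8\right) = \left(-2\right) \left(-6\right) \left(-8\right) = 12 \left(-8\right) = -96$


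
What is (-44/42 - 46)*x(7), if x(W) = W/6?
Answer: -494/9 ≈ -54.889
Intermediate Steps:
x(W) = W/6 (x(W) = W*(⅙) = W/6)
(-44/42 - 46)*x(7) = (-44/42 - 46)*((⅙)*7) = (-44*1/42 - 46)*(7/6) = (-22/21 - 46)*(7/6) = -988/21*7/6 = -494/9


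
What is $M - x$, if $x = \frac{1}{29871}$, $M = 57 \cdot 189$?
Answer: $\frac{321800282}{29871} \approx 10773.0$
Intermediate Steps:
$M = 10773$
$x = \frac{1}{29871} \approx 3.3477 \cdot 10^{-5}$
$M - x = 10773 - \frac{1}{29871} = \frac{321800282}{29871}$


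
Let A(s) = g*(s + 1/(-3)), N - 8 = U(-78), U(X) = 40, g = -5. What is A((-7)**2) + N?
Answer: -586/3 ≈ -195.33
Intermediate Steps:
N = 48 (N = 8 + 40 = 48)
A(s) = 5/3 - 5*s (A(s) = -5*(s + 1/(-3)) = -5*(s - 1/3) = -5*(-1/3 + s) = 5/3 - 5*s)
A((-7)**2) + N = (5/3 - 5*(-7)**2) + 48 = (5/3 - 5*49) + 48 = (5/3 - 245) + 48 = -730/3 + 48 = -586/3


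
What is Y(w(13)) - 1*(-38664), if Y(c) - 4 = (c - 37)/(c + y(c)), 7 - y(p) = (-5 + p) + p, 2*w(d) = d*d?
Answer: 1121353/29 ≈ 38667.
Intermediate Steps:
w(d) = d**2/2 (w(d) = (d*d)/2 = d**2/2)
y(p) = 12 - 2*p (y(p) = 7 - ((-5 + p) + p) = 7 - (-5 + 2*p) = 7 + (5 - 2*p) = 12 - 2*p)
Y(c) = 4 + (-37 + c)/(12 - c) (Y(c) = 4 + (c - 37)/(c + (12 - 2*c)) = 4 + (-37 + c)/(12 - c))
Y(w(13)) - 1*(-38664) = (11 - 3*13**2/2)/(12 - 13**2/2) - 1*(-38664) = (11 - 3*169/2)/(12 - 169/2) + 38664 = (11 - 3*169/2)/(12 - 1*169/2) + 38664 = (11 - 507/2)/(12 - 169/2) + 38664 = -485/2/(-145/2) + 38664 = -2/145*(-485/2) + 38664 = 97/29 + 38664 = 1121353/29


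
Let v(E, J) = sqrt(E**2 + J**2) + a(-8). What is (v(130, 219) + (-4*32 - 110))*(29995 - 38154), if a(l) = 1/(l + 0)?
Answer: 15542895/8 - 8159*sqrt(64861) ≈ -1.3506e+5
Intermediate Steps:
a(l) = 1/l
v(E, J) = -1/8 + sqrt(E**2 + J**2) (v(E, J) = sqrt(E**2 + J**2) + 1/(-8) = sqrt(E**2 + J**2) - 1/8 = -1/8 + sqrt(E**2 + J**2))
(v(130, 219) + (-4*32 - 110))*(29995 - 38154) = ((-1/8 + sqrt(130**2 + 219**2)) + (-4*32 - 110))*(29995 - 38154) = ((-1/8 + sqrt(16900 + 47961)) + (-128 - 110))*(-8159) = ((-1/8 + sqrt(64861)) - 238)*(-8159) = (-1905/8 + sqrt(64861))*(-8159) = 15542895/8 - 8159*sqrt(64861)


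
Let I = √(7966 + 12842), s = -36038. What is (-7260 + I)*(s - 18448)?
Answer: 395568360 - 5557572*√2 ≈ 3.8771e+8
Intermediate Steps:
I = 102*√2 (I = √20808 = 102*√2 ≈ 144.25)
(-7260 + I)*(s - 18448) = (-7260 + 102*√2)*(-36038 - 18448) = (-7260 + 102*√2)*(-54486) = 395568360 - 5557572*√2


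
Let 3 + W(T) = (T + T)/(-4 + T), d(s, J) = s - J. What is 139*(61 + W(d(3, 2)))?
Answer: 23908/3 ≈ 7969.3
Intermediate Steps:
W(T) = -3 + 2*T/(-4 + T) (W(T) = -3 + (T + T)/(-4 + T) = -3 + (2*T)/(-4 + T) = -3 + 2*T/(-4 + T))
139*(61 + W(d(3, 2))) = 139*(61 + (12 - (3 - 1*2))/(-4 + (3 - 1*2))) = 139*(61 + (12 - (3 - 2))/(-4 + (3 - 2))) = 139*(61 + (12 - 1*1)/(-4 + 1)) = 139*(61 + (12 - 1)/(-3)) = 139*(61 - ⅓*11) = 139*(61 - 11/3) = 139*(172/3) = 23908/3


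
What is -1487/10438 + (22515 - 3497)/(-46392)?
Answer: -66873697/121059924 ≈ -0.55240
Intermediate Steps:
-1487/10438 + (22515 - 3497)/(-46392) = -1487*1/10438 + 19018*(-1/46392) = -1487/10438 - 9509/23196 = -66873697/121059924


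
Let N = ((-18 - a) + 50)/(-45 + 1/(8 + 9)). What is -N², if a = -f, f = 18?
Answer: -180625/145924 ≈ -1.2378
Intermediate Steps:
a = -18 (a = -1*18 = -18)
N = -425/382 (N = ((-18 - 1*(-18)) + 50)/(-45 + 1/(8 + 9)) = ((-18 + 18) + 50)/(-45 + 1/17) = (0 + 50)/(-45 + 1/17) = 50/(-764/17) = 50*(-17/764) = -425/382 ≈ -1.1126)
-N² = -(-425/382)² = -1*180625/145924 = -180625/145924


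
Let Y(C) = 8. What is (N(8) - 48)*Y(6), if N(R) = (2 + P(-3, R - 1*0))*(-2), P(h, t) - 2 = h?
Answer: -400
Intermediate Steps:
P(h, t) = 2 + h
N(R) = -2 (N(R) = (2 + (2 - 3))*(-2) = (2 - 1)*(-2) = 1*(-2) = -2)
(N(8) - 48)*Y(6) = (-2 - 48)*8 = -50*8 = -400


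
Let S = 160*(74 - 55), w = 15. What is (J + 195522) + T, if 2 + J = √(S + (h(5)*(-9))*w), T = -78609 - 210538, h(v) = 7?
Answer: -93627 + √2095 ≈ -93581.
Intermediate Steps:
T = -289147
S = 3040 (S = 160*19 = 3040)
J = -2 + √2095 (J = -2 + √(3040 + (7*(-9))*15) = -2 + √(3040 - 63*15) = -2 + √(3040 - 945) = -2 + √2095 ≈ 43.771)
(J + 195522) + T = ((-2 + √2095) + 195522) - 289147 = (195520 + √2095) - 289147 = -93627 + √2095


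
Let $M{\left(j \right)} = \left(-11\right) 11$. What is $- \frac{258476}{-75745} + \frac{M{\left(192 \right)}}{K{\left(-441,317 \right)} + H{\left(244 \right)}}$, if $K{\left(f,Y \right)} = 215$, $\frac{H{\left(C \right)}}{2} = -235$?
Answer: $\frac{3003061}{772599} \approx 3.887$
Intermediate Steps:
$H{\left(C \right)} = -470$ ($H{\left(C \right)} = 2 \left(-235\right) = -470$)
$M{\left(j \right)} = -121$
$- \frac{258476}{-75745} + \frac{M{\left(192 \right)}}{K{\left(-441,317 \right)} + H{\left(244 \right)}} = - \frac{258476}{-75745} - \frac{121}{215 - 470} = \left(-258476\right) \left(- \frac{1}{75745}\right) - \frac{121}{-255} = \frac{258476}{75745} - - \frac{121}{255} = \frac{258476}{75745} + \frac{121}{255} = \frac{3003061}{772599}$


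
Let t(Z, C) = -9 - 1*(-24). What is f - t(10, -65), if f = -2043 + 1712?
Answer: -346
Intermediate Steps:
t(Z, C) = 15 (t(Z, C) = -9 + 24 = 15)
f = -331
f - t(10, -65) = -331 - 1*15 = -331 - 15 = -346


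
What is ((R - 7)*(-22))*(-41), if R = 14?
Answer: 6314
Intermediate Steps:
((R - 7)*(-22))*(-41) = ((14 - 7)*(-22))*(-41) = (7*(-22))*(-41) = -154*(-41) = 6314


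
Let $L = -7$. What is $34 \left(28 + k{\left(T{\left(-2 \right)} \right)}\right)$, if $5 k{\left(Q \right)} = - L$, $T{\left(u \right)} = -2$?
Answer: $\frac{4998}{5} \approx 999.6$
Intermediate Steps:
$k{\left(Q \right)} = \frac{7}{5}$ ($k{\left(Q \right)} = \frac{\left(-1\right) \left(-7\right)}{5} = \frac{1}{5} \cdot 7 = \frac{7}{5}$)
$34 \left(28 + k{\left(T{\left(-2 \right)} \right)}\right) = 34 \left(28 + \frac{7}{5}\right) = 34 \cdot \frac{147}{5} = \frac{4998}{5}$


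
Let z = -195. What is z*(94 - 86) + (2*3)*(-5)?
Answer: -1590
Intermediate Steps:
z*(94 - 86) + (2*3)*(-5) = -195*(94 - 86) + (2*3)*(-5) = -195*8 + 6*(-5) = -1560 - 30 = -1590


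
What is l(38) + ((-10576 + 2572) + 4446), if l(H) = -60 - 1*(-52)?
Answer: -3566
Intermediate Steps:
l(H) = -8 (l(H) = -60 + 52 = -8)
l(38) + ((-10576 + 2572) + 4446) = -8 + ((-10576 + 2572) + 4446) = -8 + (-8004 + 4446) = -8 - 3558 = -3566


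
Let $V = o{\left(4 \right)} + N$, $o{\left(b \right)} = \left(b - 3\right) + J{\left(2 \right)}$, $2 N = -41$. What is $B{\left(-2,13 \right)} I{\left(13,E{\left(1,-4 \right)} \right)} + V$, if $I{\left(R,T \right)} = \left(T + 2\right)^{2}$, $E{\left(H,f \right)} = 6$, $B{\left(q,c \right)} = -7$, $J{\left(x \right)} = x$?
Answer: $- \frac{931}{2} \approx -465.5$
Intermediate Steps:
$N = - \frac{41}{2}$ ($N = \frac{1}{2} \left(-41\right) = - \frac{41}{2} \approx -20.5$)
$o{\left(b \right)} = -1 + b$ ($o{\left(b \right)} = \left(b - 3\right) + 2 = \left(-3 + b\right) + 2 = -1 + b$)
$I{\left(R,T \right)} = \left(2 + T\right)^{2}$
$V = - \frac{35}{2}$ ($V = \left(-1 + 4\right) - \frac{41}{2} = 3 - \frac{41}{2} = - \frac{35}{2} \approx -17.5$)
$B{\left(-2,13 \right)} I{\left(13,E{\left(1,-4 \right)} \right)} + V = - 7 \left(2 + 6\right)^{2} - \frac{35}{2} = - 7 \cdot 8^{2} - \frac{35}{2} = \left(-7\right) 64 - \frac{35}{2} = -448 - \frac{35}{2} = - \frac{931}{2}$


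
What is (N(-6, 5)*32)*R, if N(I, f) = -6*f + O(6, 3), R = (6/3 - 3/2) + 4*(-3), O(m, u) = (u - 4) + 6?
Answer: 9200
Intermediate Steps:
O(m, u) = 2 + u (O(m, u) = (-4 + u) + 6 = 2 + u)
R = -23/2 (R = (6*(⅓) - 3*½) - 12 = (2 - 3/2) - 12 = ½ - 12 = -23/2 ≈ -11.500)
N(I, f) = 5 - 6*f (N(I, f) = -6*f + (2 + 3) = -6*f + 5 = 5 - 6*f)
(N(-6, 5)*32)*R = ((5 - 6*5)*32)*(-23/2) = ((5 - 30)*32)*(-23/2) = -25*32*(-23/2) = -800*(-23/2) = 9200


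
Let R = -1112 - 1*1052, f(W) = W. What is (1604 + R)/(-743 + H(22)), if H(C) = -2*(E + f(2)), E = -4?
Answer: 560/739 ≈ 0.75778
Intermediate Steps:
R = -2164 (R = -1112 - 1052 = -2164)
H(C) = 4 (H(C) = -2*(-4 + 2) = -2*(-2) = 4)
(1604 + R)/(-743 + H(22)) = (1604 - 2164)/(-743 + 4) = -560/(-739) = -560*(-1/739) = 560/739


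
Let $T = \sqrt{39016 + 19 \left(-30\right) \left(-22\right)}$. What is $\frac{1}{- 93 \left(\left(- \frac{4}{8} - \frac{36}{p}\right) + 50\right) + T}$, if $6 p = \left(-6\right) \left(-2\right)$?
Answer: $- \frac{11718}{34121657} - \frac{8 \sqrt{12889}}{34121657} \approx -0.00037004$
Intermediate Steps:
$p = 2$ ($p = \frac{\left(-6\right) \left(-2\right)}{6} = \frac{1}{6} \cdot 12 = 2$)
$T = 2 \sqrt{12889}$ ($T = \sqrt{39016 - -12540} = \sqrt{39016 + 12540} = \sqrt{51556} = 2 \sqrt{12889} \approx 227.06$)
$\frac{1}{- 93 \left(\left(- \frac{4}{8} - \frac{36}{p}\right) + 50\right) + T} = \frac{1}{- 93 \left(\left(- \frac{4}{8} - \frac{36}{2}\right) + 50\right) + 2 \sqrt{12889}} = \frac{1}{- 93 \left(\left(\left(-4\right) \frac{1}{8} - 18\right) + 50\right) + 2 \sqrt{12889}} = \frac{1}{- 93 \left(\left(- \frac{1}{2} - 18\right) + 50\right) + 2 \sqrt{12889}} = \frac{1}{- 93 \left(- \frac{37}{2} + 50\right) + 2 \sqrt{12889}} = \frac{1}{\left(-93\right) \frac{63}{2} + 2 \sqrt{12889}} = \frac{1}{- \frac{5859}{2} + 2 \sqrt{12889}}$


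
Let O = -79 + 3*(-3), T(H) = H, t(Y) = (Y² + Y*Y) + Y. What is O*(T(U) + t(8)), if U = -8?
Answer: -11264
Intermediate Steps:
t(Y) = Y + 2*Y² (t(Y) = (Y² + Y²) + Y = 2*Y² + Y = Y + 2*Y²)
O = -88 (O = -79 - 9 = -88)
O*(T(U) + t(8)) = -88*(-8 + 8*(1 + 2*8)) = -88*(-8 + 8*(1 + 16)) = -88*(-8 + 8*17) = -88*(-8 + 136) = -88*128 = -11264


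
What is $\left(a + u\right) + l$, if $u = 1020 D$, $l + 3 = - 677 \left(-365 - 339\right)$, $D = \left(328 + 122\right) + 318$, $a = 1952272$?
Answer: $3212237$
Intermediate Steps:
$D = 768$ ($D = 450 + 318 = 768$)
$l = 476605$ ($l = -3 - 677 \left(-365 - 339\right) = -3 - -476608 = -3 + 476608 = 476605$)
$u = 783360$ ($u = 1020 \cdot 768 = 783360$)
$\left(a + u\right) + l = \left(1952272 + 783360\right) + 476605 = 2735632 + 476605 = 3212237$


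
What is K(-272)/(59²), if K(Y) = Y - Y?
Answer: 0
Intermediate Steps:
K(Y) = 0
K(-272)/(59²) = 0/(59²) = 0/3481 = 0*(1/3481) = 0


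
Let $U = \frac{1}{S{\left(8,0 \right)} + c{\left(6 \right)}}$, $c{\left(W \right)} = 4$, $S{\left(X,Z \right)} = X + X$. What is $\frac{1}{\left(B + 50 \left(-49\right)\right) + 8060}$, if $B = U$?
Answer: $\frac{20}{112201} \approx 0.00017825$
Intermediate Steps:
$S{\left(X,Z \right)} = 2 X$
$U = \frac{1}{20}$ ($U = \frac{1}{2 \cdot 8 + 4} = \frac{1}{16 + 4} = \frac{1}{20} \approx 0.05$)
$B = \frac{1}{20} \approx 0.05$
$\frac{1}{\left(B + 50 \left(-49\right)\right) + 8060} = \frac{1}{\left(\frac{1}{20} + 50 \left(-49\right)\right) + 8060} = \frac{1}{\left(\frac{1}{20} - 2450\right) + 8060} = \frac{1}{- \frac{48999}{20} + 8060} = \frac{1}{\frac{112201}{20}} = \frac{20}{112201}$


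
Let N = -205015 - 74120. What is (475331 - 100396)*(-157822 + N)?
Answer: -163830472795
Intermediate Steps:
N = -279135
(475331 - 100396)*(-157822 + N) = (475331 - 100396)*(-157822 - 279135) = 374935*(-436957) = -163830472795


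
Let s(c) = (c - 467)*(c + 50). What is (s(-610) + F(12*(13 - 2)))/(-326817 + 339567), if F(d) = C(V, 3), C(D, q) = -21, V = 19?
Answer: 201033/4250 ≈ 47.302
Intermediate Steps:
F(d) = -21
s(c) = (-467 + c)*(50 + c)
(s(-610) + F(12*(13 - 2)))/(-326817 + 339567) = ((-23350 + (-610)² - 417*(-610)) - 21)/(-326817 + 339567) = ((-23350 + 372100 + 254370) - 21)/12750 = (603120 - 21)*(1/12750) = 603099*(1/12750) = 201033/4250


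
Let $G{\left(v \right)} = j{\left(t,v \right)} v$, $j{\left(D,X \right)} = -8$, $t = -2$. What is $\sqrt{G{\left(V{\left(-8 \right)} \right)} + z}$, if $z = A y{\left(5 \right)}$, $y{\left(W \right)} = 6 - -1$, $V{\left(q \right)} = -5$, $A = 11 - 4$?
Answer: $\sqrt{89} \approx 9.434$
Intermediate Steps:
$A = 7$
$y{\left(W \right)} = 7$ ($y{\left(W \right)} = 6 + 1 = 7$)
$G{\left(v \right)} = - 8 v$
$z = 49$ ($z = 7 \cdot 7 = 49$)
$\sqrt{G{\left(V{\left(-8 \right)} \right)} + z} = \sqrt{\left(-8\right) \left(-5\right) + 49} = \sqrt{40 + 49} = \sqrt{89}$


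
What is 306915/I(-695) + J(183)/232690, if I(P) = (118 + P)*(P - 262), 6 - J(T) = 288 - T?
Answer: 23787128213/42829619470 ≈ 0.55539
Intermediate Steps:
J(T) = -282 + T (J(T) = 6 - (288 - T) = 6 + (-288 + T) = -282 + T)
I(P) = (-262 + P)*(118 + P) (I(P) = (118 + P)*(-262 + P) = (-262 + P)*(118 + P))
306915/I(-695) + J(183)/232690 = 306915/(-30916 + (-695)² - 144*(-695)) + (-282 + 183)/232690 = 306915/(-30916 + 483025 + 100080) - 99*1/232690 = 306915/552189 - 99/232690 = 306915*(1/552189) - 99/232690 = 102305/184063 - 99/232690 = 23787128213/42829619470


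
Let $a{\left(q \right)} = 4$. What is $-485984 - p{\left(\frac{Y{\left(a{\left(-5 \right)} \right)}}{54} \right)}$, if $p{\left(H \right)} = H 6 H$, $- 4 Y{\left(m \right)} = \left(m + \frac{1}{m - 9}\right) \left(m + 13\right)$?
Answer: $- \frac{94475393929}{194400} \approx -4.8598 \cdot 10^{5}$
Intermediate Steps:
$Y{\left(m \right)} = - \frac{\left(13 + m\right) \left(m + \frac{1}{-9 + m}\right)}{4}$ ($Y{\left(m \right)} = - \frac{\left(m + \frac{1}{m - 9}\right) \left(m + 13\right)}{4} = - \frac{\left(m + \frac{1}{-9 + m}\right) \left(13 + m\right)}{4} = - \frac{\left(13 + m\right) \left(m + \frac{1}{-9 + m}\right)}{4}$)
$p{\left(H \right)} = 6 H^{2}$
$-485984 - p{\left(\frac{Y{\left(a{\left(-5 \right)} \right)}}{54} \right)} = -485984 - 6 \left(\frac{\frac{1}{4} \frac{1}{-9 + 4} \left(-13 - 4^{3} - 4 \cdot 4^{2} + 116 \cdot 4\right)}{54}\right)^{2} = -485984 - 6 \left(\frac{-13 - 64 - 64 + 464}{4 \left(-5\right)} \frac{1}{54}\right)^{2} = -485984 - 6 \left(\frac{1}{4} \left(- \frac{1}{5}\right) \left(-13 - 64 - 64 + 464\right) \frac{1}{54}\right)^{2} = -485984 - 6 \left(\frac{1}{4} \left(- \frac{1}{5}\right) 323 \cdot \frac{1}{54}\right)^{2} = -485984 - 6 \left(\left(- \frac{323}{20}\right) \frac{1}{54}\right)^{2} = -485984 - 6 \left(- \frac{323}{1080}\right)^{2} = -485984 - 6 \cdot \frac{104329}{1166400} = -485984 - \frac{104329}{194400} = - \frac{94475393929}{194400}$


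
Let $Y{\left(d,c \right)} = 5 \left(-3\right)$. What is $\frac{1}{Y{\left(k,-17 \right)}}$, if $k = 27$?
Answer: $- \frac{1}{15} \approx -0.066667$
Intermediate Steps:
$Y{\left(d,c \right)} = -15$
$\frac{1}{Y{\left(k,-17 \right)}} = \frac{1}{-15} = - \frac{1}{15}$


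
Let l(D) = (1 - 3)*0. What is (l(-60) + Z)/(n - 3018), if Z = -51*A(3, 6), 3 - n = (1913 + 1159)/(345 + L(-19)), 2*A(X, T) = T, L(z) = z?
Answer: 8313/164327 ≈ 0.050588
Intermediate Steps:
l(D) = 0 (l(D) = -2*0 = 0)
A(X, T) = T/2
n = -1047/163 (n = 3 - (1913 + 1159)/(345 - 19) = 3 - 3072/326 = 3 - 1*1536/163 = 3 - 1536/163 = -1047/163 ≈ -6.4233)
Z = -153 (Z = -51*6/2 = -51*3 = -153)
(l(-60) + Z)/(n - 3018) = (0 - 153)/(-1047/163 - 3018) = -153/(-492981/163) = -153*(-163/492981) = 8313/164327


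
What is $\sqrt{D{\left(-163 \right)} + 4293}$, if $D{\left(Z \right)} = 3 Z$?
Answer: $2 \sqrt{951} \approx 61.677$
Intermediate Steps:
$\sqrt{D{\left(-163 \right)} + 4293} = \sqrt{3 \left(-163\right) + 4293} = \sqrt{-489 + 4293} = \sqrt{3804} = 2 \sqrt{951}$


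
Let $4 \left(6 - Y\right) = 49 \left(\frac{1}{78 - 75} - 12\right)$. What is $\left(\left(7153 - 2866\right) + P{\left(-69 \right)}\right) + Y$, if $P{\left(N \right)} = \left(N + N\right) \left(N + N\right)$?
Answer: $\frac{281759}{12} \approx 23480.0$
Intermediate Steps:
$P{\left(N \right)} = 4 N^{2}$ ($P{\left(N \right)} = 2 N 2 N = 4 N^{2}$)
$Y = \frac{1787}{12}$ ($Y = 6 - \frac{49 \left(\frac{1}{78 - 75} - 12\right)}{4} = 6 - \frac{49 \left(\frac{1}{3} - 12\right)}{4} = 6 - \frac{49 \left(- \frac{35}{3}\right)}{4} = 6 - - \frac{1715}{12} = 6 + \frac{1715}{12} = \frac{1787}{12} \approx 148.92$)
$\left(\left(7153 - 2866\right) + P{\left(-69 \right)}\right) + Y = \left(\left(7153 - 2866\right) + 4 \left(-69\right)^{2}\right) + \frac{1787}{12} = \left(4287 + 4 \cdot 4761\right) + \frac{1787}{12} = \left(4287 + 19044\right) + \frac{1787}{12} = 23331 + \frac{1787}{12} = \frac{281759}{12}$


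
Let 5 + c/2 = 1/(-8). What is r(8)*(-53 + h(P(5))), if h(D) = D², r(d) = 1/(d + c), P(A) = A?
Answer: 112/9 ≈ 12.444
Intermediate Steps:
c = -41/4 (c = -10 + 2/(-8) = -10 + 2*(-⅛) = -10 - ¼ = -41/4 ≈ -10.250)
r(d) = 1/(-41/4 + d) (r(d) = 1/(d - 41/4) = 1/(-41/4 + d))
r(8)*(-53 + h(P(5))) = (4/(-41 + 4*8))*(-53 + 5²) = (4/(-41 + 32))*(-53 + 25) = (4/(-9))*(-28) = (4*(-⅑))*(-28) = -4/9*(-28) = 112/9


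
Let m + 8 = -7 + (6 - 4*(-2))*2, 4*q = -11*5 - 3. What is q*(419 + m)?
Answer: -6264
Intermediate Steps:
q = -29/2 (q = (-11*5 - 3)/4 = (-55 - 3)/4 = (¼)*(-58) = -29/2 ≈ -14.500)
m = 13 (m = -8 + (-7 + (6 - 4*(-2))*2) = -8 + (-7 + (6 + 8)*2) = -8 + (-7 + 14*2) = -8 + (-7 + 28) = -8 + 21 = 13)
q*(419 + m) = -29*(419 + 13)/2 = -29/2*432 = -6264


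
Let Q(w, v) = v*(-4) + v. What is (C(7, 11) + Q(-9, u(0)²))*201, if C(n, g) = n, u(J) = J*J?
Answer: 1407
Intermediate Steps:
u(J) = J²
Q(w, v) = -3*v (Q(w, v) = -4*v + v = -3*v)
(C(7, 11) + Q(-9, u(0)²))*201 = (7 - 3*(0²)²)*201 = (7 - 3*0²)*201 = (7 - 3*0)*201 = (7 + 0)*201 = 7*201 = 1407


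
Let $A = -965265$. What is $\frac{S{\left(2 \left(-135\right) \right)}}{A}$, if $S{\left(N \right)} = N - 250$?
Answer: $\frac{104}{193053} \approx 0.00053871$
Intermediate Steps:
$S{\left(N \right)} = -250 + N$ ($S{\left(N \right)} = N - 250 = -250 + N$)
$\frac{S{\left(2 \left(-135\right) \right)}}{A} = \frac{-250 + 2 \left(-135\right)}{-965265} = \left(-250 - 270\right) \left(- \frac{1}{965265}\right) = \left(-520\right) \left(- \frac{1}{965265}\right) = \frac{104}{193053}$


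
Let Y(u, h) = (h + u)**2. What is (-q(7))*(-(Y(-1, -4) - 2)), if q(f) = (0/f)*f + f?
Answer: 161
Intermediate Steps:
q(f) = f (q(f) = 0*f + f = 0 + f = f)
(-q(7))*(-(Y(-1, -4) - 2)) = (-1*7)*(-((-4 - 1)**2 - 2)) = -(-7)*((-5)**2 - 2) = -(-7)*(25 - 2) = -(-7)*23 = -7*(-23) = 161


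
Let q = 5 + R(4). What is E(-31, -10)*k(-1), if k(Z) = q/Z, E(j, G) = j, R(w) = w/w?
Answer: 186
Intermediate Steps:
R(w) = 1
q = 6 (q = 5 + 1 = 6)
k(Z) = 6/Z
E(-31, -10)*k(-1) = -186/(-1) = -186*(-1) = -31*(-6) = 186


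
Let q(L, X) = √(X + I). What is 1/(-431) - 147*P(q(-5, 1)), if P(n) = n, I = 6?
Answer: -1/431 - 147*√7 ≈ -388.93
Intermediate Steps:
q(L, X) = √(6 + X) (q(L, X) = √(X + 6) = √(6 + X))
1/(-431) - 147*P(q(-5, 1)) = 1/(-431) - 147*√(6 + 1) = -1/431 - 147*√7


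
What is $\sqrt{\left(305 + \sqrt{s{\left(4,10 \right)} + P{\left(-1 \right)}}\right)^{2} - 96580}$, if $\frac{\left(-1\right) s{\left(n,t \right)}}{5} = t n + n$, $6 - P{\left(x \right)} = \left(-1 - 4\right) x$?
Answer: $\sqrt{-3774 + 610 i \sqrt{219}} \approx 54.819 + 82.336 i$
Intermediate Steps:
$P{\left(x \right)} = 6 + 5 x$ ($P{\left(x \right)} = 6 - \left(-1 - 4\right) x = 6 - - 5 x = 6 + 5 x$)
$s{\left(n,t \right)} = - 5 n - 5 n t$ ($s{\left(n,t \right)} = - 5 \left(t n + n\right) = - 5 \left(n t + n\right) = - 5 \left(n + n t\right) = - 5 n - 5 n t$)
$\sqrt{\left(305 + \sqrt{s{\left(4,10 \right)} + P{\left(-1 \right)}}\right)^{2} - 96580} = \sqrt{\left(305 + \sqrt{\left(-5\right) 4 \left(1 + 10\right) + \left(6 + 5 \left(-1\right)\right)}\right)^{2} - 96580} = \sqrt{\left(305 + \sqrt{\left(-5\right) 4 \cdot 11 + \left(6 - 5\right)}\right)^{2} - 96580} = \sqrt{\left(305 + \sqrt{-220 + 1}\right)^{2} - 96580} = \sqrt{\left(305 + \sqrt{-219}\right)^{2} - 96580} = \sqrt{\left(305 + i \sqrt{219}\right)^{2} - 96580} = \sqrt{-96580 + \left(305 + i \sqrt{219}\right)^{2}}$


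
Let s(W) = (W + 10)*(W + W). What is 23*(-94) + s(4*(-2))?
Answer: -2194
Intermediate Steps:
s(W) = 2*W*(10 + W) (s(W) = (10 + W)*(2*W) = 2*W*(10 + W))
23*(-94) + s(4*(-2)) = 23*(-94) + 2*(4*(-2))*(10 + 4*(-2)) = -2162 + 2*(-8)*(10 - 8) = -2162 + 2*(-8)*2 = -2162 - 32 = -2194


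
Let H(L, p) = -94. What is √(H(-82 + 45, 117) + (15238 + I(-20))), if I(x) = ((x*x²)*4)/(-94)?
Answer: 2*√8551274/47 ≈ 124.44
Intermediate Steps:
I(x) = -2*x³/47 (I(x) = (x³*4)*(-1/94) = (4*x³)*(-1/94) = -2*x³/47)
√(H(-82 + 45, 117) + (15238 + I(-20))) = √(-94 + (15238 - 2/47*(-20)³)) = √(-94 + (15238 - 2/47*(-8000))) = √(-94 + (15238 + 16000/47)) = √(-94 + 732186/47) = √(727768/47) = 2*√8551274/47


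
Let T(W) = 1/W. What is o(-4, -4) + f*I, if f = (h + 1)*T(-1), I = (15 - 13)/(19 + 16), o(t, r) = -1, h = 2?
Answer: -41/35 ≈ -1.1714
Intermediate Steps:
I = 2/35 ≈ 0.057143
f = -3 (f = (2 + 1)/(-1) = 3*(-1) = -3)
o(-4, -4) + f*I = -1 - 3*2/35 = -1 - 6/35 = -41/35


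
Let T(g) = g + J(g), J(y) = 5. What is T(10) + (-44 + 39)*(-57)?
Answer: 300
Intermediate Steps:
T(g) = 5 + g (T(g) = g + 5 = 5 + g)
T(10) + (-44 + 39)*(-57) = (5 + 10) + (-44 + 39)*(-57) = 15 - 5*(-57) = 15 + 285 = 300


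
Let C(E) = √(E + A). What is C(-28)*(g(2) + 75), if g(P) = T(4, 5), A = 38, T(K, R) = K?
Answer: 79*√10 ≈ 249.82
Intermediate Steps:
g(P) = 4
C(E) = √(38 + E) (C(E) = √(E + 38) = √(38 + E))
C(-28)*(g(2) + 75) = √(38 - 28)*(4 + 75) = √10*79 = 79*√10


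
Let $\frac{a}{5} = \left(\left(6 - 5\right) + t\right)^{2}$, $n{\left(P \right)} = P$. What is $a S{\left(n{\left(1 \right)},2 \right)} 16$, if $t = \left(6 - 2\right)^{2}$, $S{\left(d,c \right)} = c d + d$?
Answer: $69360$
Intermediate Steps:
$S{\left(d,c \right)} = d + c d$
$t = 16$ ($t = 4^{2} = 16$)
$a = 1445$ ($a = 5 \left(\left(6 - 5\right) + 16\right)^{2} = 5 \left(1 + 16\right)^{2} = 5 \cdot 17^{2} = 5 \cdot 289 = 1445$)
$a S{\left(n{\left(1 \right)},2 \right)} 16 = 1445 \cdot 1 \left(1 + 2\right) 16 = 1445 \cdot 1 \cdot 3 \cdot 16 = 1445 \cdot 3 \cdot 16 = 4335 \cdot 16 = 69360$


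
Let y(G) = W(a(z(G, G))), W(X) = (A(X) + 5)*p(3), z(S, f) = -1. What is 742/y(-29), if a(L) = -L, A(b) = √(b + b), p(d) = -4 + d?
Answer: -3710/23 + 742*√2/23 ≈ -115.68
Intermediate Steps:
A(b) = √2*√b (A(b) = √(2*b) = √2*√b)
W(X) = -5 - √2*√X (W(X) = (√2*√X + 5)*(-4 + 3) = (5 + √2*√X)*(-1) = -5 - √2*√X)
y(G) = -5 - √2 (y(G) = -5 - √2*√(-1*(-1)) = -5 - √2*√1 = -5 - 1*√2*1 = -5 - √2)
742/y(-29) = 742/(-5 - √2)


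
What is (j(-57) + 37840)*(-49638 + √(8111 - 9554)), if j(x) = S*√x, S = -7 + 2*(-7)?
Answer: -(37840 - 21*I*√57)*(49638 - I*√1443) ≈ -1.8783e+9 + 9.3074e+6*I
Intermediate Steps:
S = -21 (S = -7 - 14 = -21)
j(x) = -21*√x
(j(-57) + 37840)*(-49638 + √(8111 - 9554)) = (-21*I*√57 + 37840)*(-49638 + √(8111 - 9554)) = (-21*I*√57 + 37840)*(-49638 + √(-1443)) = (-21*I*√57 + 37840)*(-49638 + I*√1443) = (37840 - 21*I*√57)*(-49638 + I*√1443) = (-49638 + I*√1443)*(37840 - 21*I*√57)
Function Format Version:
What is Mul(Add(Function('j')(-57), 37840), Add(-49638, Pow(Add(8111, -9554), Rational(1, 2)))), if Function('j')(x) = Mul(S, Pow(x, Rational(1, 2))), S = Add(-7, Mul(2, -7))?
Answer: Mul(-1, Add(37840, Mul(-21, I, Pow(57, Rational(1, 2)))), Add(49638, Mul(-1, I, Pow(1443, Rational(1, 2))))) ≈ Add(-1.8783e+9, Mul(9.3074e+6, I))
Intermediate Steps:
S = -21 (S = Add(-7, -14) = -21)
Function('j')(x) = Mul(-21, Pow(x, Rational(1, 2)))
Mul(Add(Function('j')(-57), 37840), Add(-49638, Pow(Add(8111, -9554), Rational(1, 2)))) = Mul(Add(Mul(-21, Pow(-57, Rational(1, 2))), 37840), Add(-49638, Pow(Add(8111, -9554), Rational(1, 2)))) = Mul(Add(Mul(-21, Mul(I, Pow(57, Rational(1, 2)))), 37840), Add(-49638, Pow(-1443, Rational(1, 2)))) = Mul(Add(Mul(-21, I, Pow(57, Rational(1, 2))), 37840), Add(-49638, Mul(I, Pow(1443, Rational(1, 2))))) = Mul(Add(37840, Mul(-21, I, Pow(57, Rational(1, 2)))), Add(-49638, Mul(I, Pow(1443, Rational(1, 2))))) = Mul(Add(-49638, Mul(I, Pow(1443, Rational(1, 2)))), Add(37840, Mul(-21, I, Pow(57, Rational(1, 2)))))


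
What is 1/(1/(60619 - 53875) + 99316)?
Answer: 6744/669787105 ≈ 1.0069e-5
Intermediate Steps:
1/(1/(60619 - 53875) + 99316) = 1/(1/6744 + 99316) = 1/(669787105/6744) = 6744/669787105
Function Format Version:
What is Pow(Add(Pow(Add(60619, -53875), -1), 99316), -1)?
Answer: Rational(6744, 669787105) ≈ 1.0069e-5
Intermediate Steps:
Pow(Add(Pow(Add(60619, -53875), -1), 99316), -1) = Pow(Add(Pow(6744, -1), 99316), -1) = Pow(Add(Rational(1, 6744), 99316), -1) = Pow(Rational(669787105, 6744), -1) = Rational(6744, 669787105)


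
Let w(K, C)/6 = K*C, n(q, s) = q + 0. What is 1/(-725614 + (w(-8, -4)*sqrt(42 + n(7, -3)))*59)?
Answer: -1/646318 ≈ -1.5472e-6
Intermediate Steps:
n(q, s) = q
w(K, C) = 6*C*K (w(K, C) = 6*(K*C) = 6*(C*K) = 6*C*K)
1/(-725614 + (w(-8, -4)*sqrt(42 + n(7, -3)))*59) = 1/(-725614 + ((6*(-4)*(-8))*sqrt(42 + 7))*59) = 1/(-725614 + (192*sqrt(49))*59) = 1/(-725614 + (192*7)*59) = 1/(-725614 + 1344*59) = 1/(-725614 + 79296) = 1/(-646318) = -1/646318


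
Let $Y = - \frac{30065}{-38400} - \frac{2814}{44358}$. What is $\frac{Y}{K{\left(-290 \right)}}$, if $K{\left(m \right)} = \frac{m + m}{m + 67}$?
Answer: $\frac{9110038147}{32931379200} \approx 0.27664$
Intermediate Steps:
$Y = \frac{40852189}{56778240}$ ($Y = \left(-30065\right) \left(- \frac{1}{38400}\right) - \frac{469}{7393} = \frac{6013}{7680} - \frac{469}{7393} = \frac{40852189}{56778240} \approx 0.7195$)
$K{\left(m \right)} = \frac{2 m}{67 + m}$
$\frac{Y}{K{\left(-290 \right)}} = \frac{40852189}{56778240 \cdot 2 \left(-290\right) \frac{1}{67 - 290}} = \frac{40852189}{56778240 \cdot 2 \left(-290\right) \frac{1}{-223}} = \frac{40852189}{56778240 \cdot 2 \left(-290\right) \left(- \frac{1}{223}\right)} = \frac{40852189}{56778240 \cdot \frac{580}{223}} = \frac{40852189}{56778240} \cdot \frac{223}{580} = \frac{9110038147}{32931379200}$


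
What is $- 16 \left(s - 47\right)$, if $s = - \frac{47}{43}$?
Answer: $\frac{33088}{43} \approx 769.49$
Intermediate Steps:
$s = - \frac{47}{43}$ ($s = \left(-47\right) \frac{1}{43} = - \frac{47}{43} \approx -1.093$)
$- 16 \left(s - 47\right) = - 16 \left(- \frac{47}{43} - 47\right) = \left(-16\right) \left(- \frac{2068}{43}\right) = \frac{33088}{43}$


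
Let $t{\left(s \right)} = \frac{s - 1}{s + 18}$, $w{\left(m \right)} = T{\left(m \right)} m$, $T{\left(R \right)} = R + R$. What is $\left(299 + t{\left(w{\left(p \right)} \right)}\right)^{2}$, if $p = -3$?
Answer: $\frac{116229961}{1296} \approx 89684.0$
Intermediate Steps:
$T{\left(R \right)} = 2 R$
$w{\left(m \right)} = 2 m^{2}$ ($w{\left(m \right)} = 2 m m = 2 m^{2}$)
$t{\left(s \right)} = \frac{-1 + s}{18 + s}$
$\left(299 + t{\left(w{\left(p \right)} \right)}\right)^{2} = \left(299 + \frac{-1 + 2 \left(-3\right)^{2}}{18 + 2 \left(-3\right)^{2}}\right)^{2} = \left(299 + \frac{-1 + 2 \cdot 9}{18 + 2 \cdot 9}\right)^{2} = \left(299 + \frac{-1 + 18}{18 + 18}\right)^{2} = \left(299 + \frac{1}{36} \cdot 17\right)^{2} = \left(299 + \frac{17}{36}\right)^{2} = \left(\frac{10781}{36}\right)^{2} = \frac{116229961}{1296}$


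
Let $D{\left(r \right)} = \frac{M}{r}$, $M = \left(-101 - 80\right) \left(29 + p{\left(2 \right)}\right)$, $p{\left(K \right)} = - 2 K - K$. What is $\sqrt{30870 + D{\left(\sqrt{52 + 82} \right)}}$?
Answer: $\frac{\sqrt{554301720 - 557842 \sqrt{134}}}{134} \approx 174.67$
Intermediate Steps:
$p{\left(K \right)} = - 3 K$
$M = -4163$ ($M = \left(-101 - 80\right) \left(29 - 6\right) = - 181 \left(29 - 6\right) = \left(-181\right) 23 = -4163$)
$D{\left(r \right)} = - \frac{4163}{r}$
$\sqrt{30870 + D{\left(\sqrt{52 + 82} \right)}} = \sqrt{30870 - \frac{4163}{\sqrt{52 + 82}}} = \sqrt{30870 - \frac{4163}{\sqrt{134}}} = \sqrt{30870 - 4163 \frac{\sqrt{134}}{134}} = \sqrt{30870 - \frac{4163 \sqrt{134}}{134}}$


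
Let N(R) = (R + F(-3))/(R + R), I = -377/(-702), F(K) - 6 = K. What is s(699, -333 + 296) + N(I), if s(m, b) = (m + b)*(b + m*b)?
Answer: -994456209/58 ≈ -1.7146e+7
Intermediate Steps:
F(K) = 6 + K
s(m, b) = (b + m)*(b + b*m)
I = 29/54 (I = -377*(-1/702) = 29/54 ≈ 0.53704)
N(R) = (3 + R)/(2*R) (N(R) = (R + (6 - 3))/(R + R) = (R + 3)/((2*R)) = (3 + R)*(1/(2*R)) = (3 + R)/(2*R))
s(699, -333 + 296) + N(I) = (-333 + 296)*((-333 + 296) + 699 + 699² + (-333 + 296)*699) + (3 + 29/54)/(2*(29/54)) = -37*(-37 + 699 + 488601 - 37*699) + (½)*(54/29)*(191/54) = -37*(-37 + 699 + 488601 - 25863) + 191/58 = -37*463400 + 191/58 = -17145800 + 191/58 = -994456209/58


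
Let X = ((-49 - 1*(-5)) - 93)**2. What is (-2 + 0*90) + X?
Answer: 18767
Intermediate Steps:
X = 18769 (X = ((-49 + 5) - 93)**2 = (-44 - 93)**2 = (-137)**2 = 18769)
(-2 + 0*90) + X = (-2 + 0*90) + 18769 = (-2 + 0) + 18769 = -2 + 18769 = 18767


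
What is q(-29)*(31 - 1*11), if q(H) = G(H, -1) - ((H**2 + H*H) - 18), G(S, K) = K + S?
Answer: -33880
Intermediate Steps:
q(H) = 17 + H - 2*H**2 (q(H) = (-1 + H) - ((H**2 + H*H) - 18) = (-1 + H) - ((H**2 + H**2) - 18) = (-1 + H) - (2*H**2 - 18) = (-1 + H) - (-18 + 2*H**2) = (-1 + H) + (18 - 2*H**2) = 17 + H - 2*H**2)
q(-29)*(31 - 1*11) = (17 - 29 - 2*(-29)**2)*(31 - 1*11) = (17 - 29 - 2*841)*(31 - 11) = (17 - 29 - 1682)*20 = -1694*20 = -33880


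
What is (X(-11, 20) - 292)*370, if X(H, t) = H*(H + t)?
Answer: -144670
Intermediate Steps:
(X(-11, 20) - 292)*370 = (-11*(-11 + 20) - 292)*370 = (-11*9 - 292)*370 = (-99 - 292)*370 = -391*370 = -144670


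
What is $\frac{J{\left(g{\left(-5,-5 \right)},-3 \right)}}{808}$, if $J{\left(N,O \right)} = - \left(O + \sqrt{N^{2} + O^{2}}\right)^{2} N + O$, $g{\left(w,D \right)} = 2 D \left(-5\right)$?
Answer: $- \frac{125903}{808} + \frac{75 \sqrt{2509}}{202} \approx -137.22$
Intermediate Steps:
$g{\left(w,D \right)} = - 10 D$
$J{\left(N,O \right)} = O - N \left(O + \sqrt{N^{2} + O^{2}}\right)^{2}$ ($J{\left(N,O \right)} = - N \left(O + \sqrt{N^{2} + O^{2}}\right)^{2} + O = O - N \left(O + \sqrt{N^{2} + O^{2}}\right)^{2}$)
$\frac{J{\left(g{\left(-5,-5 \right)},-3 \right)}}{808} = \frac{-3 - \left(-10\right) \left(-5\right) \left(-3 + \sqrt{\left(\left(-10\right) \left(-5\right)\right)^{2} + \left(-3\right)^{2}}\right)^{2}}{808} = \left(-3 - 50 \left(-3 + \sqrt{50^{2} + 9}\right)^{2}\right) \frac{1}{808} = \left(-3 - 50 \left(-3 + \sqrt{2500 + 9}\right)^{2}\right) \frac{1}{808} = \left(-3 - 50 \left(-3 + \sqrt{2509}\right)^{2}\right) \frac{1}{808} = - \frac{3}{808} - \frac{25 \left(-3 + \sqrt{2509}\right)^{2}}{404}$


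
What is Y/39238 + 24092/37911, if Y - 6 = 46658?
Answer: 1357200400/743775909 ≈ 1.8247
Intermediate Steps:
Y = 46664 (Y = 6 + 46658 = 46664)
Y/39238 + 24092/37911 = 46664/39238 + 24092/37911 = 46664*(1/39238) + 24092*(1/37911) = 23332/19619 + 24092/37911 = 1357200400/743775909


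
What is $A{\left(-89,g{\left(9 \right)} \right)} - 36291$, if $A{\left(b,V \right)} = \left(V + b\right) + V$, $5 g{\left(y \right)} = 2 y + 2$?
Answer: $-36372$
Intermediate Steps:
$g{\left(y \right)} = \frac{2}{5} + \frac{2 y}{5}$ ($g{\left(y \right)} = \frac{2 y + 2}{5} = \frac{2 + 2 y}{5} = \frac{2}{5} + \frac{2 y}{5}$)
$A{\left(b,V \right)} = b + 2 V$
$A{\left(-89,g{\left(9 \right)} \right)} - 36291 = \left(-89 + 2 \left(\frac{2}{5} + \frac{2}{5} \cdot 9\right)\right) - 36291 = \left(-89 + 2 \left(\frac{2}{5} + \frac{18}{5}\right)\right) - 36291 = \left(-89 + 2 \cdot 4\right) - 36291 = \left(-89 + 8\right) - 36291 = -81 - 36291 = -36372$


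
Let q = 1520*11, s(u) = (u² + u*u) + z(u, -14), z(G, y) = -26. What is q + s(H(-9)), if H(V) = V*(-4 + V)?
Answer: 44072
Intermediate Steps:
s(u) = -26 + 2*u² (s(u) = (u² + u*u) - 26 = (u² + u²) - 26 = 2*u² - 26 = -26 + 2*u²)
q = 16720
q + s(H(-9)) = 16720 + (-26 + 2*(-9*(-4 - 9))²) = 16720 + (-26 + 2*(-9*(-13))²) = 16720 + (-26 + 2*117²) = 16720 + (-26 + 2*13689) = 16720 + (-26 + 27378) = 16720 + 27352 = 44072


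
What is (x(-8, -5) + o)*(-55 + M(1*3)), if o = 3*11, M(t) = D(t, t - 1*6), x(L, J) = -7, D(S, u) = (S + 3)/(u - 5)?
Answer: -2899/2 ≈ -1449.5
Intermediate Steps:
D(S, u) = (3 + S)/(-5 + u)
M(t) = (3 + t)/(-11 + t) (M(t) = (3 + t)/(-5 + (t - 1*6)) = (3 + t)/(-5 + (t - 6)) = (3 + t)/(-5 + (-6 + t)) = (3 + t)/(-11 + t))
o = 33
(x(-8, -5) + o)*(-55 + M(1*3)) = (-7 + 33)*(-55 + (3 + 1*3)/(-11 + 1*3)) = 26*(-55 + (3 + 3)/(-11 + 3)) = 26*(-55 + 6/(-8)) = 26*(-55 - ⅛*6) = 26*(-55 - ¾) = 26*(-223/4) = -2899/2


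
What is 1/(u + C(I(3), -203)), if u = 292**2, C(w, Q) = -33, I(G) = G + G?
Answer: 1/85231 ≈ 1.1733e-5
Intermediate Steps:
I(G) = 2*G
u = 85264
1/(u + C(I(3), -203)) = 1/(85264 - 33) = 1/85231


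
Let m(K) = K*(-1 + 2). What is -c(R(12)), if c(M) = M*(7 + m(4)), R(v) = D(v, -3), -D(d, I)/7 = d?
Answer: 924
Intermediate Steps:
D(d, I) = -7*d
m(K) = K (m(K) = K*1 = K)
R(v) = -7*v
c(M) = 11*M (c(M) = M*(7 + 4) = M*11 = 11*M)
-c(R(12)) = -11*(-7*12) = -11*(-84) = -1*(-924) = 924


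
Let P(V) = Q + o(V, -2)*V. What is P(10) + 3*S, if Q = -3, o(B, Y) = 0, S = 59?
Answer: 174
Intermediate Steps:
P(V) = -3 (P(V) = -3 + 0*V = -3 + 0 = -3)
P(10) + 3*S = -3 + 3*59 = -3 + 177 = 174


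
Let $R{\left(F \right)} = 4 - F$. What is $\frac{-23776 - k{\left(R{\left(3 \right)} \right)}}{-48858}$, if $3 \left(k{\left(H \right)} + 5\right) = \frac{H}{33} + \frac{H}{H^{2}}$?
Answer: $\frac{2353363}{4836942} \approx 0.48654$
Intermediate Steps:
$k{\left(H \right)} = -5 + \frac{1}{3 H} + \frac{H}{99}$ ($k{\left(H \right)} = -5 + \frac{\frac{H}{33} + \frac{H}{H^{2}}}{3} = -5 + \frac{H \frac{1}{33} + \frac{H}{H^{2}}}{3} = -5 + \frac{\frac{H}{33} + \frac{1}{H}}{3} = -5 + \frac{\frac{1}{H} + \frac{H}{33}}{3} = -5 + \left(\frac{1}{3 H} + \frac{H}{99}\right) = -5 + \frac{1}{3 H} + \frac{H}{99}$)
$\frac{-23776 - k{\left(R{\left(3 \right)} \right)}}{-48858} = \frac{-23776 - \frac{33 + \left(4 - 3\right) \left(-495 + \left(4 - 3\right)\right)}{99 \left(4 - 3\right)}}{-48858} = \left(-23776 - \frac{33 + \left(4 - 3\right) \left(-495 + \left(4 - 3\right)\right)}{99 \left(4 - 3\right)}\right) \left(- \frac{1}{48858}\right) = \left(-23776 - \frac{33 + 1 \left(-495 + 1\right)}{99 \cdot 1}\right) \left(- \frac{1}{48858}\right) = \left(-23776 - \frac{1}{99} \cdot 1 \left(33 + 1 \left(-494\right)\right)\right) \left(- \frac{1}{48858}\right) = \left(-23776 - \frac{1}{99} \cdot 1 \left(33 - 494\right)\right) \left(- \frac{1}{48858}\right) = \left(-23776 - \frac{1}{99} \cdot 1 \left(-461\right)\right) \left(- \frac{1}{48858}\right) = \left(-23776 - - \frac{461}{99}\right) \left(- \frac{1}{48858}\right) = \left(-23776 + \frac{461}{99}\right) \left(- \frac{1}{48858}\right) = \left(- \frac{2353363}{99}\right) \left(- \frac{1}{48858}\right) = \frac{2353363}{4836942}$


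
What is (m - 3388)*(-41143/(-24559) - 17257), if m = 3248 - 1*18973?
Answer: 8099583287760/24559 ≈ 3.2980e+8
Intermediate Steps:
m = -15725 (m = 3248 - 18973 = -15725)
(m - 3388)*(-41143/(-24559) - 17257) = (-15725 - 3388)*(-41143/(-24559) - 17257) = -19113*(-41143*(-1/24559) - 17257) = -19113*(41143/24559 - 17257) = -19113*(-423773520/24559) = 8099583287760/24559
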